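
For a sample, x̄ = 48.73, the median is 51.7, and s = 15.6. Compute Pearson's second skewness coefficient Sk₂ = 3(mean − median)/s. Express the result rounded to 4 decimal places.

Sk₂ = 3(48.73 − 51.7) / 15.6 = 3 × -2.9700 / 15.6
    = -8.9100 / 15.6 ≈ -0.5712

-0.5712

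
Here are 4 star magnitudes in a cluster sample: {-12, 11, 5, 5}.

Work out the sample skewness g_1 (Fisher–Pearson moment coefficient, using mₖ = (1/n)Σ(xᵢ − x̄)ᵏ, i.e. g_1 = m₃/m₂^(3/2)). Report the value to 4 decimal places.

x̄ = (-12 + 11 + 5 + 5) / 4 = 2.2500
deviations (xᵢ − x̄): -14.2500, 8.7500, 2.7500, 2.7500
Σ(xᵢ − x̄)² = 294.7500 ⇒ m₂ = 294.7500/4 = 73.68750
Σ(xᵢ − x̄)³ = -2182.1250 ⇒ m₃ = -2182.1250/4 = -545.53125
m₂^(3/2) = 73.68750^(1.5) = 632.54399
g_1 = m₃ / m₂^(3/2) = -545.53125 / 632.54399 ≈ -0.8624

-0.8624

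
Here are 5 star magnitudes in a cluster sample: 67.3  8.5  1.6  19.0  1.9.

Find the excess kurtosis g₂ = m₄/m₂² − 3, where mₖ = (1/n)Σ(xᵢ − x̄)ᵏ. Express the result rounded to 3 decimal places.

x̄ = 19.6600
Σ(xᵢ − x̄)² = 3036.1320 ⇒ m₂ = 607.22640
Σ(xᵢ − x̄)⁴ = 5372328.9218 ⇒ m₄ = 1074465.78437
m₂² = 368723.90086
g₂ = m₄/m₂² − 3 = 2.91401 − 3 ≈ -0.086

-0.086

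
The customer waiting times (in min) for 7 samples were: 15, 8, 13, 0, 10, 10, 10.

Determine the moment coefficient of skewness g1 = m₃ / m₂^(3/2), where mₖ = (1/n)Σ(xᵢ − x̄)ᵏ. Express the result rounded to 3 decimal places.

x̄ = (15 + 8 + 13 + 0 + 10 + 10 + 10) / 7 = 9.4286
deviations (xᵢ − x̄): 5.5714, -1.4286, 3.5714, -9.4286, 0.5714, 0.5714, 0.5714
Σ(xᵢ − x̄)² = 135.7143 ⇒ m₂ = 135.7143/7 = 19.38776
Σ(xᵢ − x̄)³ = -622.0408 ⇒ m₃ = -622.0408/7 = -88.86297
m₂^(3/2) = 19.38776^(1.5) = 85.36725
g1 = m₃ / m₂^(3/2) = -88.86297 / 85.36725 ≈ -1.041

-1.041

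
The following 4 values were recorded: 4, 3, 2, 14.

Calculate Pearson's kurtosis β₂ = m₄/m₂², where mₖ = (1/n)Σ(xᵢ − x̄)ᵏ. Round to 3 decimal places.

x̄ = 5.7500
Σ(xᵢ − x̄)² = 92.7500 ⇒ m₂ = 23.18750
Σ(xᵢ − x̄)⁴ = 4896.8281 ⇒ m₄ = 1224.20703
m₂² = 537.66016
β₂ = m₄/m₂² = 1224.20703 / 537.66016 ≈ 2.277

2.277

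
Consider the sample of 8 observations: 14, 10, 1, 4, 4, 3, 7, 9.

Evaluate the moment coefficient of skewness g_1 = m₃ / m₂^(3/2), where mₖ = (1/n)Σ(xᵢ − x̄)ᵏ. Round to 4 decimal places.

0.4580

x̄ = (14 + 10 + 1 + 4 + 4 + 3 + 7 + 9) / 8 = 6.5000
deviations (xᵢ − x̄): 7.5000, 3.5000, -5.5000, -2.5000, -2.5000, -3.5000, 0.5000, 2.5000
Σ(xᵢ − x̄)² = 130.0000 ⇒ m₂ = 130.0000/8 = 16.25000
Σ(xᵢ − x̄)³ = 240.0000 ⇒ m₃ = 240.0000/8 = 30.00000
m₂^(3/2) = 16.25000^(1.5) = 65.50584
g_1 = m₃ / m₂^(3/2) = 30.00000 / 65.50584 ≈ 0.4580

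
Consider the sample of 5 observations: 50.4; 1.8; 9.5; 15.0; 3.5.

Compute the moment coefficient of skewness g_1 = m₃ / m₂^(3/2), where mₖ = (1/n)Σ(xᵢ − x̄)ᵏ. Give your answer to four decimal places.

x̄ = (50.4 + 1.8 + 9.5 + 15.0 + 3.5) / 5 = 16.0400
deviations (xᵢ − x̄): 34.3600, -14.2400, -6.5400, -1.0400, -12.5400
Σ(xᵢ − x̄)² = 1584.4920 ⇒ m₂ = 1584.4920/5 = 316.89840
Σ(xᵢ − x̄)³ = 35425.4066 ⇒ m₃ = 35425.4066/5 = 7085.08133
m₂^(3/2) = 316.89840^(1.5) = 5641.31135
g_1 = m₃ / m₂^(3/2) = 7085.08133 / 5641.31135 ≈ 1.2559

1.2559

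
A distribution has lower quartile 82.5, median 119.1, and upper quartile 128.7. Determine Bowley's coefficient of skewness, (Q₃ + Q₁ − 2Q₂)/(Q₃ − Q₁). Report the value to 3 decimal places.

numerator: Q₃ + Q₁ − 2Q₂ = 128.7 + 82.5 − 2×119.1 = -27.0000
denominator: Q₃ − Q₁ = 128.7 − 82.5 = 46.2000
Bowley skewness = -27.0000 / 46.2000 ≈ -0.584

-0.584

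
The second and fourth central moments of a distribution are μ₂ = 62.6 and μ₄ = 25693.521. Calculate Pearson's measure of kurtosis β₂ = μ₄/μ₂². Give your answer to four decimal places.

μ₂² = 62.6² = 3918.76000
μ₄/μ₂² = 25693.521 / 3918.76000 = 6.55654
β₂ ≈ 6.5565

6.5565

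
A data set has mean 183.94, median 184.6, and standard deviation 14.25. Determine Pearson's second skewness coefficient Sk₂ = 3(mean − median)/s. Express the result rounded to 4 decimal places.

Sk₂ = 3(183.94 − 184.6) / 14.25 = 3 × -0.6600 / 14.25
    = -1.9800 / 14.25 ≈ -0.1389

-0.1389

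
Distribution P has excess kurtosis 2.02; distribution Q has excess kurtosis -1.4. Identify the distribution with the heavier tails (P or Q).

Higher excess kurtosis ⇒ heavier tails relative to the normal distribution.
2.02 vs -1.4: the larger is 2.02, so P has heavier tails. (P is leptokurtic — heavier-than-normal tails; the other is platykurtic.)

P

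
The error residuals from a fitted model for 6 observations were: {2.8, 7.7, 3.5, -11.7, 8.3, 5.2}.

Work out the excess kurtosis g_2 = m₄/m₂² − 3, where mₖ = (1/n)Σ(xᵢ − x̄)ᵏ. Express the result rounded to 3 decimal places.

0.601

x̄ = 2.6333
Σ(xᵢ − x̄)² = 270.5933 ⇒ m₂ = 45.09889
Σ(xᵢ − x̄)⁴ = 43941.5129 ⇒ m₄ = 7323.58549
m₂² = 2033.90978
g_2 = m₄/m₂² − 3 = 3.60074 − 3 ≈ 0.601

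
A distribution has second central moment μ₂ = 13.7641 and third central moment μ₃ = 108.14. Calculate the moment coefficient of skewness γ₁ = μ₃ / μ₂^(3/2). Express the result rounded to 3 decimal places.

σ = √μ₂ = √13.7641 = 3.71000
σ³ = μ₂^(3/2) = 51.06481
γ₁ = μ₃/σ³ = 108.14 / 51.06481 ≈ 2.118

2.118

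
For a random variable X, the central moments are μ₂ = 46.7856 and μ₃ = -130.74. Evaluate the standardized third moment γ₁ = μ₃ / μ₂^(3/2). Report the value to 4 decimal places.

-0.4085

σ = √μ₂ = √46.7856 = 6.84000
σ³ = μ₂^(3/2) = 320.01350
γ₁ = μ₃/σ³ = -130.74 / 320.01350 ≈ -0.4085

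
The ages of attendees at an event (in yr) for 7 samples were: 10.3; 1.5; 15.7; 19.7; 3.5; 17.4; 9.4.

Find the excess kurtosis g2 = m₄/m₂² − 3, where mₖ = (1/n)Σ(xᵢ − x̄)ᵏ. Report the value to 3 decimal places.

-1.375

x̄ = 11.0714
Σ(xᵢ − x̄)² = 288.2543 ⇒ m₂ = 41.17918
Σ(xᵢ − x̄)⁴ = 19293.4717 ⇒ m₄ = 2756.21025
m₂² = 1695.72517
g2 = m₄/m₂² − 3 = 1.62539 − 3 ≈ -1.375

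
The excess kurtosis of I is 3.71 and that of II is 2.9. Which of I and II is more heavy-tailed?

I

Higher excess kurtosis ⇒ heavier tails relative to the normal distribution.
3.71 vs 2.9: the larger is 3.71, so I has heavier tails.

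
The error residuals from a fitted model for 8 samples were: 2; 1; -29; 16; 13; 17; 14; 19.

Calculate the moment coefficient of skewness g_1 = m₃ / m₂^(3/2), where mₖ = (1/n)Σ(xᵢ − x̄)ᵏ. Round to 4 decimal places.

x̄ = (2 + 1 - 29 + 16 + 13 + 17 + 14 + 19) / 8 = 6.6250
deviations (xᵢ − x̄): -4.6250, -5.6250, -35.6250, 9.3750, 6.3750, 10.3750, 7.3750, 12.3750
Σ(xᵢ − x̄)² = 1765.8750 ⇒ m₂ = 1765.8750/8 = 220.73438
Σ(xᵢ − x̄)³ = -40993.9688 ⇒ m₃ = -40993.9688/8 = -5124.24609
m₂^(3/2) = 220.73438^(1.5) = 3279.47977
g_1 = m₃ / m₂^(3/2) = -5124.24609 / 3279.47977 ≈ -1.5625

-1.5625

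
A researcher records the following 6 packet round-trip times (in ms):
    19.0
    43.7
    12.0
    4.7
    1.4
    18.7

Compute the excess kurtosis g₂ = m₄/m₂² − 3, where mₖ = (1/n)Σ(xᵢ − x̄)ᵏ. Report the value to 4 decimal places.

x̄ = 16.5833
Σ(xᵢ − x̄)² = 1138.3883 ⇒ m₂ = 189.73139
Σ(xᵢ − x̄)⁴ = 614268.6099 ⇒ m₄ = 102378.10166
m₂² = 35997.99993
g₂ = m₄/m₂² − 3 = 2.84399 − 3 ≈ -0.1560

-0.1560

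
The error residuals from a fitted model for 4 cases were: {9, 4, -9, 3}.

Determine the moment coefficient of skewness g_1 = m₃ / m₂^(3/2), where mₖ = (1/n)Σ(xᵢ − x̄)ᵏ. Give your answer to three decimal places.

x̄ = (9 + 4 - 9 + 3) / 4 = 1.7500
deviations (xᵢ − x̄): 7.2500, 2.2500, -10.7500, 1.2500
Σ(xᵢ − x̄)² = 174.7500 ⇒ m₂ = 174.7500/4 = 43.68750
Σ(xᵢ − x̄)³ = -847.8750 ⇒ m₃ = -847.8750/4 = -211.96875
m₂^(3/2) = 43.68750^(1.5) = 288.75917
g_1 = m₃ / m₂^(3/2) = -211.96875 / 288.75917 ≈ -0.734

-0.734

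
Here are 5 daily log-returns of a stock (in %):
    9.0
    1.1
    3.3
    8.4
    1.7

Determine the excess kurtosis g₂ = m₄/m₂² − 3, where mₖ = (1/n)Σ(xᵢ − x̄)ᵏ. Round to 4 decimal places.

x̄ = 4.7000
Σ(xᵢ − x̄)² = 56.1000 ⇒ m₂ = 11.22000
Σ(xᵢ − x̄)⁴ = 782.0994 ⇒ m₄ = 156.41988
m₂² = 125.88840
g₂ = m₄/m₂² − 3 = 1.24253 − 3 ≈ -1.7575

-1.7575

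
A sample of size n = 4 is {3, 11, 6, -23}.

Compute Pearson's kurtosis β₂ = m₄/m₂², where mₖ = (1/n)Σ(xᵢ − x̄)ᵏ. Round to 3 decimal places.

2.221

x̄ = -0.7500
Σ(xᵢ − x̄)² = 692.7500 ⇒ m₂ = 173.18750
Σ(xᵢ − x̄)⁴ = 266421.8281 ⇒ m₄ = 66605.45703
m₂² = 29993.91016
β₂ = m₄/m₂² = 66605.45703 / 29993.91016 ≈ 2.221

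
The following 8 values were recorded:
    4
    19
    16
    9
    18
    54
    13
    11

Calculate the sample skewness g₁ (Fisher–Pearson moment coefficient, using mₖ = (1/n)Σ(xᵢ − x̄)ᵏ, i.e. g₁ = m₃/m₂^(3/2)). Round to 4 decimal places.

x̄ = (4 + 19 + 16 + 9 + 18 + 54 + 13 + 11) / 8 = 18.0000
deviations (xᵢ − x̄): -14.0000, 1.0000, -2.0000, -9.0000, 0.0000, 36.0000, -5.0000, -7.0000
Σ(xᵢ − x̄)² = 1652.0000 ⇒ m₂ = 1652.0000/8 = 206.50000
Σ(xᵢ − x̄)³ = 42708.0000 ⇒ m₃ = 42708.0000/8 = 5338.50000
m₂^(3/2) = 206.50000^(1.5) = 2967.42727
g₁ = m₃ / m₂^(3/2) = 5338.50000 / 2967.42727 ≈ 1.7990

1.7990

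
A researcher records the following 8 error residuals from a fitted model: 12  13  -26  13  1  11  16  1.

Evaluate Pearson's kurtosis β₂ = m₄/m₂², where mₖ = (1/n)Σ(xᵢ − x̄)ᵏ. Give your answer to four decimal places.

4.3812

x̄ = 5.1250
Σ(xᵢ − x̄)² = 1326.8750 ⇒ m₂ = 165.85938
Σ(xᵢ − x̄)⁴ = 964189.9004 ⇒ m₄ = 120523.73755
m₂² = 27509.33228
β₂ = m₄/m₂² = 120523.73755 / 27509.33228 ≈ 4.3812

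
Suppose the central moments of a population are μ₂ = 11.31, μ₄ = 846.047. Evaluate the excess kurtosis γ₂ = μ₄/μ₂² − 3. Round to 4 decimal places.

3.6141

μ₂² = 11.31² = 127.91610
μ₄/μ₂² = 846.047 / 127.91610 = 6.61408
γ₂ = 6.61408 − 3 ≈ 3.6141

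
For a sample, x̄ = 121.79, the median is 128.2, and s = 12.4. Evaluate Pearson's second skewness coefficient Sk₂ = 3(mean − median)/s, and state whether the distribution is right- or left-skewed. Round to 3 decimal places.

Sk₂ = 3(121.79 − 128.2) / 12.4 = 3 × -6.4100 / 12.4
    = -19.2300 / 12.4 ≈ -1.551
Sk₂ < 0 ⇒ mean < median ⇒ left-skewed (negative skew).

-1.551, left-skewed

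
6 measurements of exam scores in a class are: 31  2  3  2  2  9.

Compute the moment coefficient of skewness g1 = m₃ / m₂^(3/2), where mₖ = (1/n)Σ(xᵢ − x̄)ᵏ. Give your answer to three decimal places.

x̄ = (31 + 2 + 3 + 2 + 2 + 9) / 6 = 8.1667
deviations (xᵢ − x̄): 22.8333, -6.1667, -5.1667, -6.1667, -6.1667, 0.8333
Σ(xᵢ − x̄)² = 662.8333 ⇒ m₂ = 662.8333/6 = 110.47222
Σ(xᵢ − x̄)³ = 11063.5556 ⇒ m₃ = 11063.5556/6 = 1843.92593
m₂^(3/2) = 110.47222^(1.5) = 1161.12676
g1 = m₃ / m₂^(3/2) = 1843.92593 / 1161.12676 ≈ 1.588

1.588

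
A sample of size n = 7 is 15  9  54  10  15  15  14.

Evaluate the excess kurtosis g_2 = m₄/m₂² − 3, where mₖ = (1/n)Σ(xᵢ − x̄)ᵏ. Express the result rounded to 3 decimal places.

x̄ = 18.8571
Σ(xᵢ − x̄)² = 1478.8571 ⇒ m₂ = 211.26531
Σ(xᵢ − x̄)⁴ = 1542090.9504 ⇒ m₄ = 220298.70721
m₂² = 44633.02957
g_2 = m₄/m₂² − 3 = 4.93578 − 3 ≈ 1.936

1.936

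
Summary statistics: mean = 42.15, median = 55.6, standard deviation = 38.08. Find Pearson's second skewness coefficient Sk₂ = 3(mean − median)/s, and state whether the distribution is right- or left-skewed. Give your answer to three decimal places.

-1.060, left-skewed

Sk₂ = 3(42.15 − 55.6) / 38.08 = 3 × -13.4500 / 38.08
    = -40.3500 / 38.08 ≈ -1.060
Sk₂ < 0 ⇒ mean < median ⇒ left-skewed (negative skew).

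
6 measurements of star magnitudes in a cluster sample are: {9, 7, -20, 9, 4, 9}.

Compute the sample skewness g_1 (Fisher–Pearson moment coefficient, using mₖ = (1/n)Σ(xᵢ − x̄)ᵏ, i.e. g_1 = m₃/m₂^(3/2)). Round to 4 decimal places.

x̄ = (9 + 7 - 20 + 9 + 4 + 9) / 6 = 3.0000
deviations (xᵢ − x̄): 6.0000, 4.0000, -23.0000, 6.0000, 1.0000, 6.0000
Σ(xᵢ − x̄)² = 654.0000 ⇒ m₂ = 654.0000/6 = 109.00000
Σ(xᵢ − x̄)³ = -11454.0000 ⇒ m₃ = -11454.0000/6 = -1909.00000
m₂^(3/2) = 109.00000^(1.5) = 1137.99341
g_1 = m₃ / m₂^(3/2) = -1909.00000 / 1137.99341 ≈ -1.6775

-1.6775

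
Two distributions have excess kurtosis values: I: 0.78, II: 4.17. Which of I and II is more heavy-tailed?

II

Higher excess kurtosis ⇒ heavier tails relative to the normal distribution.
0.78 vs 4.17: the larger is 4.17, so II has heavier tails.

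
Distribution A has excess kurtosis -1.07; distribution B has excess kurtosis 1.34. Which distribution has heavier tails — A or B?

Higher excess kurtosis ⇒ heavier tails relative to the normal distribution.
-1.07 vs 1.34: the larger is 1.34, so B has heavier tails. (B is leptokurtic — heavier-than-normal tails; the other is platykurtic.)

B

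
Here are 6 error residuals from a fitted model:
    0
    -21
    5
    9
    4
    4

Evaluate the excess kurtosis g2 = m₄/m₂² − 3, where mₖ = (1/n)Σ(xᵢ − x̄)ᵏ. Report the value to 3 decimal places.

x̄ = 0.1667
Σ(xᵢ − x̄)² = 578.8333 ⇒ m₂ = 96.47222
Σ(xᵢ − x̄)⁴ = 207794.8194 ⇒ m₄ = 34632.46991
m₂² = 9306.88966
g2 = m₄/m₂² − 3 = 3.72116 − 3 ≈ 0.721

0.721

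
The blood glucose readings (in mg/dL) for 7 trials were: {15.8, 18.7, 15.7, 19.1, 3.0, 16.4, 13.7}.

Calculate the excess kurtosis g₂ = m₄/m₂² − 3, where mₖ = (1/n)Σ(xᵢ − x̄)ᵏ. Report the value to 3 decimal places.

x̄ = 14.6286
Σ(xᵢ − x̄)² = 178.3143 ⇒ m₂ = 25.47347
Σ(xᵢ − x̄)⁴ = 18973.7613 ⇒ m₄ = 2710.53733
m₂² = 648.89764
g₂ = m₄/m₂² − 3 = 4.17714 − 3 ≈ 1.177

1.177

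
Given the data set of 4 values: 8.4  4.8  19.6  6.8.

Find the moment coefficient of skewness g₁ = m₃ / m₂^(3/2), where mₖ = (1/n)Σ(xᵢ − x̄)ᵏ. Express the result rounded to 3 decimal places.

x̄ = (8.4 + 4.8 + 19.6 + 6.8) / 4 = 9.9000
deviations (xᵢ − x̄): -1.5000, -5.1000, 9.7000, -3.1000
Σ(xᵢ − x̄)² = 131.9600 ⇒ m₂ = 131.9600/4 = 32.99000
Σ(xᵢ − x̄)³ = 746.8560 ⇒ m₃ = 746.8560/4 = 186.71400
m₂^(3/2) = 32.99000^(1.5) = 189.48441
g₁ = m₃ / m₂^(3/2) = 186.71400 / 189.48441 ≈ 0.985

0.985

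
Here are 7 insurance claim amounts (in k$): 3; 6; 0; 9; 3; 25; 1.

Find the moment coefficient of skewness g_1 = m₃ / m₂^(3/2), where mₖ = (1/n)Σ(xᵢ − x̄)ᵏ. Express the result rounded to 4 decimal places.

1.5575

x̄ = (3 + 6 + 0 + 9 + 3 + 25 + 1) / 7 = 6.7143
deviations (xᵢ − x̄): -3.7143, -0.7143, -6.7143, 2.2857, -3.7143, 18.2857, -5.7143
Σ(xᵢ − x̄)² = 445.4286 ⇒ m₂ = 445.4286/7 = 63.63265
Σ(xᵢ − x̄)³ = 5533.9592 ⇒ m₃ = 5533.9592/7 = 790.56560
m₂^(3/2) = 63.63265^(1.5) = 507.59817
g_1 = m₃ / m₂^(3/2) = 790.56560 / 507.59817 ≈ 1.5575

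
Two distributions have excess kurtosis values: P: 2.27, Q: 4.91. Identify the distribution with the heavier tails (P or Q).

Higher excess kurtosis ⇒ heavier tails relative to the normal distribution.
2.27 vs 4.91: the larger is 4.91, so Q has heavier tails.

Q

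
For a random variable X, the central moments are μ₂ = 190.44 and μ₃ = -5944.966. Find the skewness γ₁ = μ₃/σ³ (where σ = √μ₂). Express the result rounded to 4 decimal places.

σ = √μ₂ = √190.44 = 13.80000
σ³ = μ₂^(3/2) = 2628.07200
γ₁ = μ₃/σ³ = -5944.966 / 2628.07200 ≈ -2.2621

-2.2621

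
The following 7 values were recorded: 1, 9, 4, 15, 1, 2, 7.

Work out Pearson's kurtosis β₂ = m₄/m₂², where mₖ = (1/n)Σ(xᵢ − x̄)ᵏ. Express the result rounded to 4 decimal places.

2.4937

x̄ = 5.5714
Σ(xᵢ − x̄)² = 159.7143 ⇒ m₂ = 22.81633
Σ(xᵢ − x̄)⁴ = 9087.4344 ⇒ m₄ = 1298.20491
m₂² = 520.58476
β₂ = m₄/m₂² = 1298.20491 / 520.58476 ≈ 2.4937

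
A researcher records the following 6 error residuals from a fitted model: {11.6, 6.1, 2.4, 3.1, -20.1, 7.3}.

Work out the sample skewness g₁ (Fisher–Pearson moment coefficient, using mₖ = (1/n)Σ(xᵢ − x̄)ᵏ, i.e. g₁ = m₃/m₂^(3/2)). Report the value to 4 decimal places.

x̄ = (11.6 + 6.1 + 2.4 + 3.1 - 20.1 + 7.3) / 6 = 1.7333
deviations (xᵢ − x̄): 9.8667, 4.3667, 0.6667, 1.3667, -21.8333, 5.5667
Σ(xᵢ − x̄)² = 626.4133 ⇒ m₂ = 626.4133/6 = 104.40222
Σ(xᵢ − x̄)³ = -9188.6876 ⇒ m₃ = -9188.6876/6 = -1531.44793
m₂^(3/2) = 104.40222^(1.5) = 1066.75482
g₁ = m₃ / m₂^(3/2) = -1531.44793 / 1066.75482 ≈ -1.4356

-1.4356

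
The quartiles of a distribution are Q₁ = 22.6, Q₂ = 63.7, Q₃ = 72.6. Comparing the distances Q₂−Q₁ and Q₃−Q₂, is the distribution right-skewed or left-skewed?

left-skewed

Q₂ − Q₁ = 41.1;  Q₃ − Q₂ = 8.9
Q₂ − Q₁ > Q₃ − Q₂ ⇒ the lower half is more spread out ⇒ left-skewed.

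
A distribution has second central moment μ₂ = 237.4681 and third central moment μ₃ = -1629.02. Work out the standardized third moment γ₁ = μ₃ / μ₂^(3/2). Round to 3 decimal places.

-0.445

σ = √μ₂ = √237.4681 = 15.41000
σ³ = μ₂^(3/2) = 3659.38342
γ₁ = μ₃/σ³ = -1629.02 / 3659.38342 ≈ -0.445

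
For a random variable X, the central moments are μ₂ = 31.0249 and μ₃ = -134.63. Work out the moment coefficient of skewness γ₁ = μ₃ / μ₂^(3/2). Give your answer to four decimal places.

-0.7791

σ = √μ₂ = √31.0249 = 5.57000
σ³ = μ₂^(3/2) = 172.80869
γ₁ = μ₃/σ³ = -134.63 / 172.80869 ≈ -0.7791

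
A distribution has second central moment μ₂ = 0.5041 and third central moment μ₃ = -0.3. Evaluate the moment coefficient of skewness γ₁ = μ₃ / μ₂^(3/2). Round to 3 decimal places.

-0.838

σ = √μ₂ = √0.5041 = 0.71000
σ³ = μ₂^(3/2) = 0.35791
γ₁ = μ₃/σ³ = -0.3 / 0.35791 ≈ -0.838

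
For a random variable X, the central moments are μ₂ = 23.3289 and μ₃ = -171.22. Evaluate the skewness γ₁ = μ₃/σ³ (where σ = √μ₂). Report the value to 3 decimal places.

σ = √μ₂ = √23.3289 = 4.83000
σ³ = μ₂^(3/2) = 112.67859
γ₁ = μ₃/σ³ = -171.22 / 112.67859 ≈ -1.520

-1.520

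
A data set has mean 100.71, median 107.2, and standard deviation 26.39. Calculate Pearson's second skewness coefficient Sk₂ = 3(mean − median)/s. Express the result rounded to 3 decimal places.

-0.738

Sk₂ = 3(100.71 − 107.2) / 26.39 = 3 × -6.4900 / 26.39
    = -19.4700 / 26.39 ≈ -0.738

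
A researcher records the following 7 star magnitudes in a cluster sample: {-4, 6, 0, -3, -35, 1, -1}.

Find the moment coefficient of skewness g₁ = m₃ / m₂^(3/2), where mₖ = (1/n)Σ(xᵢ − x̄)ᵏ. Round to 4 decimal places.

-1.7902

x̄ = (-4 + 6 + 0 - 3 - 35 + 1 - 1) / 7 = -5.1429
deviations (xᵢ − x̄): 1.1429, 11.1429, 5.1429, 2.1429, -29.8571, 6.1429, 4.1429
Σ(xᵢ − x̄)² = 1102.8571 ⇒ m₂ = 1102.8571/7 = 157.55102
Σ(xᵢ − x̄)³ = -24782.3265 ⇒ m₃ = -24782.3265/7 = -3540.33236
m₂^(3/2) = 157.55102^(1.5) = 1977.56984
g₁ = m₃ / m₂^(3/2) = -3540.33236 / 1977.56984 ≈ -1.7902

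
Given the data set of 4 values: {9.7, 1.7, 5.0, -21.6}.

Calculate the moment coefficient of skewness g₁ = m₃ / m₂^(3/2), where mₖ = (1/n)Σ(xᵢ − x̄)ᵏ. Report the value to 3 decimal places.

-0.963

x̄ = (9.7 + 1.7 + 5.0 - 21.6) / 4 = -1.3000
deviations (xᵢ − x̄): 11.0000, 3.0000, 6.3000, -20.3000
Σ(xᵢ − x̄)² = 581.7800 ⇒ m₂ = 581.7800/4 = 145.44500
Σ(xᵢ − x̄)³ = -6757.3800 ⇒ m₃ = -6757.3800/4 = -1689.34500
m₂^(3/2) = 145.44500^(1.5) = 1754.07514
g₁ = m₃ / m₂^(3/2) = -1689.34500 / 1754.07514 ≈ -0.963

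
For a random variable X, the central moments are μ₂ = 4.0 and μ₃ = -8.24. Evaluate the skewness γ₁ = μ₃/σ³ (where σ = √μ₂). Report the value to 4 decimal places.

-1.0300

σ = √μ₂ = √4.0 = 2.00000
σ³ = μ₂^(3/2) = 8.00000
γ₁ = μ₃/σ³ = -8.24 / 8.00000 ≈ -1.0300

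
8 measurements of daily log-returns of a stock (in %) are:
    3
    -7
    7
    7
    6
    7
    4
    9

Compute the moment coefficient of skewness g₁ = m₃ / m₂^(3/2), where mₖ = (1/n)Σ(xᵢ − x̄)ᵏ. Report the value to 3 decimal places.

-1.675

x̄ = (3 - 7 + 7 + 7 + 6 + 7 + 4 + 9) / 8 = 4.5000
deviations (xᵢ − x̄): -1.5000, -11.5000, 2.5000, 2.5000, 1.5000, 2.5000, -0.5000, 4.5000
Σ(xᵢ − x̄)² = 176.0000 ⇒ m₂ = 176.0000/8 = 22.00000
Σ(xᵢ − x̄)³ = -1383.0000 ⇒ m₃ = -1383.0000/8 = -172.87500
m₂^(3/2) = 22.00000^(1.5) = 103.18915
g₁ = m₃ / m₂^(3/2) = -172.87500 / 103.18915 ≈ -1.675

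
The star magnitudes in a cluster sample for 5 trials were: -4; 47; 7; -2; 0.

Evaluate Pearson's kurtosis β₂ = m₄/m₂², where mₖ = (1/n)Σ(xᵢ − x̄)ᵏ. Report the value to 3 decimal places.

x̄ = 9.6000
Σ(xᵢ − x̄)² = 1817.2000 ⇒ m₂ = 363.44000
Σ(xᵢ − x̄)⁴ = 2017385.2960 ⇒ m₄ = 403477.05920
m₂² = 132088.63360
β₂ = m₄/m₂² = 403477.05920 / 132088.63360 ≈ 3.055

3.055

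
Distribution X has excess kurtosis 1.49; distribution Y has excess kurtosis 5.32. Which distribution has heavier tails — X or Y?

Y

Higher excess kurtosis ⇒ heavier tails relative to the normal distribution.
1.49 vs 5.32: the larger is 5.32, so Y has heavier tails.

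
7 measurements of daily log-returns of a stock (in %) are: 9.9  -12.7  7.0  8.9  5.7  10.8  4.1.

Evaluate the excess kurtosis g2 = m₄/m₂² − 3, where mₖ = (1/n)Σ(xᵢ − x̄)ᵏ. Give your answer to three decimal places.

1.407

x̄ = 4.8143
Σ(xᵢ − x̄)² = 391.2086 ⇒ m₂ = 55.88694
Σ(xᵢ − x̄)⁴ = 96350.7178 ⇒ m₄ = 13764.38825
m₂² = 3123.34993
g2 = m₄/m₂² − 3 = 4.40693 − 3 ≈ 1.407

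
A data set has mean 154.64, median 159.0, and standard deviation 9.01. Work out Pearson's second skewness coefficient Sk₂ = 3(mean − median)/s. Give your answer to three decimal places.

Sk₂ = 3(154.64 − 159.0) / 9.01 = 3 × -4.3600 / 9.01
    = -13.0800 / 9.01 ≈ -1.452

-1.452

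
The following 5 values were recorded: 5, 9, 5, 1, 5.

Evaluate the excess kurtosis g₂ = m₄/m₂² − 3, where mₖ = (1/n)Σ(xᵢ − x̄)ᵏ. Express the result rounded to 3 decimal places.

x̄ = 5.0000
Σ(xᵢ − x̄)² = 32.0000 ⇒ m₂ = 6.40000
Σ(xᵢ − x̄)⁴ = 512.0000 ⇒ m₄ = 102.40000
m₂² = 40.96000
g₂ = m₄/m₂² − 3 = 2.50000 − 3 ≈ -0.500

-0.500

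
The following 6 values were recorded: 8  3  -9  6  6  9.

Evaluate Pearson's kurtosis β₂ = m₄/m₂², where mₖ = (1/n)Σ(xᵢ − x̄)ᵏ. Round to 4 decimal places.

3.5311

x̄ = 3.8333
Σ(xᵢ − x̄)² = 218.8333 ⇒ m₂ = 36.47222
Σ(xᵢ − x̄)⁴ = 28182.8194 ⇒ m₄ = 4697.13657
m₂² = 1330.22299
β₂ = m₄/m₂² = 4697.13657 / 1330.22299 ≈ 3.5311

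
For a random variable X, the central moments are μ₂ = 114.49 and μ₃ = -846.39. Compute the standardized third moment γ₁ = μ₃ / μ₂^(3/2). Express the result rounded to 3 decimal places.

σ = √μ₂ = √114.49 = 10.70000
σ³ = μ₂^(3/2) = 1225.04300
γ₁ = μ₃/σ³ = -846.39 / 1225.04300 ≈ -0.691

-0.691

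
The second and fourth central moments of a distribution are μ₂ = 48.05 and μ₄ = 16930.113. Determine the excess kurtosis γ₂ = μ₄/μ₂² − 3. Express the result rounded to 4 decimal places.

4.3329

μ₂² = 48.05² = 2308.80250
μ₄/μ₂² = 16930.113 / 2308.80250 = 7.33285
γ₂ = 7.33285 − 3 ≈ 4.3329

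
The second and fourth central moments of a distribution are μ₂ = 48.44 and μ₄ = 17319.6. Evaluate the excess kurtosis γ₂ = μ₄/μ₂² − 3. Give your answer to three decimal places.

μ₂² = 48.44² = 2346.43360
μ₄/μ₂² = 17319.6 / 2346.43360 = 7.38124
γ₂ = 7.38124 − 3 ≈ 4.381

4.381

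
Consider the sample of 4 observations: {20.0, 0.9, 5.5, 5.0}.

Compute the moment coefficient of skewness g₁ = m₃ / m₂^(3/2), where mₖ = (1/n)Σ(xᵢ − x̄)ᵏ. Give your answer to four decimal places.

0.9373

x̄ = (20.0 + 0.9 + 5.5 + 5.0) / 4 = 7.8500
deviations (xᵢ − x̄): 12.1500, -6.9500, -2.3500, -2.8500
Σ(xᵢ − x̄)² = 209.5700 ⇒ m₂ = 209.5700/4 = 52.39250
Σ(xᵢ − x̄)³ = 1421.7840 ⇒ m₃ = 1421.7840/4 = 355.44600
m₂^(3/2) = 52.39250^(1.5) = 379.23087
g₁ = m₃ / m₂^(3/2) = 355.44600 / 379.23087 ≈ 0.9373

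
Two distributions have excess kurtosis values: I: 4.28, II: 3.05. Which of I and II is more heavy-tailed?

Higher excess kurtosis ⇒ heavier tails relative to the normal distribution.
4.28 vs 3.05: the larger is 4.28, so I has heavier tails.

I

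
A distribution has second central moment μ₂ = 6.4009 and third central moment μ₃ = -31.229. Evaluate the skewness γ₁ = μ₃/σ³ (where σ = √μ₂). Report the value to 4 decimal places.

-1.9284

σ = √μ₂ = √6.4009 = 2.53000
σ³ = μ₂^(3/2) = 16.19428
γ₁ = μ₃/σ³ = -31.229 / 16.19428 ≈ -1.9284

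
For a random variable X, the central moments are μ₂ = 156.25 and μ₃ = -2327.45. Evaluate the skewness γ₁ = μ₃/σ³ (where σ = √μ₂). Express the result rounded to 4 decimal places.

-1.1917

σ = √μ₂ = √156.25 = 12.50000
σ³ = μ₂^(3/2) = 1953.12500
γ₁ = μ₃/σ³ = -2327.45 / 1953.12500 ≈ -1.1917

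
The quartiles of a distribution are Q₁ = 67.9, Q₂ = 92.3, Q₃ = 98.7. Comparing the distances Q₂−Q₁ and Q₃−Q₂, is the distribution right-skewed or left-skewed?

Q₂ − Q₁ = 24.4;  Q₃ − Q₂ = 6.4
Q₂ − Q₁ > Q₃ − Q₂ ⇒ the lower half is more spread out ⇒ left-skewed.

left-skewed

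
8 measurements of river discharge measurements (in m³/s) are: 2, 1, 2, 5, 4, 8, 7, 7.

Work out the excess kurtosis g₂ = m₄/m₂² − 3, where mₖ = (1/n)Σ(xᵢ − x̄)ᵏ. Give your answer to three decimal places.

x̄ = 4.5000
Σ(xᵢ − x̄)² = 50.0000 ⇒ m₂ = 6.25000
Σ(xᵢ − x̄)⁴ = 456.5000 ⇒ m₄ = 57.06250
m₂² = 39.06250
g₂ = m₄/m₂² − 3 = 1.46080 − 3 ≈ -1.539

-1.539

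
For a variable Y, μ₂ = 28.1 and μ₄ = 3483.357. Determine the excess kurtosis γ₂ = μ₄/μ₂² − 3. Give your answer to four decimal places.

1.4115

μ₂² = 28.1² = 789.61000
μ₄/μ₂² = 3483.357 / 789.61000 = 4.41149
γ₂ = 4.41149 − 3 ≈ 1.4115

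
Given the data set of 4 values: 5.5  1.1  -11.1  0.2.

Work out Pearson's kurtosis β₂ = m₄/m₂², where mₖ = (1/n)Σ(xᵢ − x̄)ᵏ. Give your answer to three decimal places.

2.130

x̄ = -1.0750
Σ(xᵢ − x̄)² = 150.0875 ⇒ m₂ = 37.52188
Σ(xᵢ − x̄)⁴ = 11994.2840 ⇒ m₄ = 2998.57101
m₂² = 1407.89110
β₂ = m₄/m₂² = 2998.57101 / 1407.89110 ≈ 2.130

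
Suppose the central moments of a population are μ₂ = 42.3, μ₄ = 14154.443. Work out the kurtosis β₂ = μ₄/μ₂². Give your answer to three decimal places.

μ₂² = 42.3² = 1789.29000
μ₄/μ₂² = 14154.443 / 1789.29000 = 7.91065
β₂ ≈ 7.911

7.911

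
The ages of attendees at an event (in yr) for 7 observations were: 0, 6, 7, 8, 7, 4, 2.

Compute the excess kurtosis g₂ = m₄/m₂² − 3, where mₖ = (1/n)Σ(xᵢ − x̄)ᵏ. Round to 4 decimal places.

x̄ = 4.8571
Σ(xᵢ − x̄)² = 52.8571 ⇒ m₂ = 7.55102
Σ(xᵢ − x̄)⁴ = 765.1953 ⇒ m₄ = 109.31362
m₂² = 57.01791
g₂ = m₄/m₂² − 3 = 1.91718 − 3 ≈ -1.0828

-1.0828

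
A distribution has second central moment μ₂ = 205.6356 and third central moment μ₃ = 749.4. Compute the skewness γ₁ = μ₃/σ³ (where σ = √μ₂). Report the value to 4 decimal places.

σ = √μ₂ = √205.6356 = 14.34000
σ³ = μ₂^(3/2) = 2948.81450
γ₁ = μ₃/σ³ = 749.4 / 2948.81450 ≈ 0.2541

0.2541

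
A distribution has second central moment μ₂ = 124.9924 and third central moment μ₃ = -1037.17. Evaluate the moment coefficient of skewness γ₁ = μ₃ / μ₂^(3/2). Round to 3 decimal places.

-0.742

σ = √μ₂ = √124.9924 = 11.18000
σ³ = μ₂^(3/2) = 1397.41503
γ₁ = μ₃/σ³ = -1037.17 / 1397.41503 ≈ -0.742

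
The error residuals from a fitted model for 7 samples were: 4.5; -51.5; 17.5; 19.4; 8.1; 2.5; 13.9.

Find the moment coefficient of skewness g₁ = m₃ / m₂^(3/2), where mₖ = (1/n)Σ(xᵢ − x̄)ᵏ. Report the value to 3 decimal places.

x̄ = (4.5 - 51.5 + 17.5 + 19.4 + 8.1 + 2.5 + 13.9) / 7 = 2.0571
deviations (xᵢ − x̄): 2.4429, -53.5571, 15.4429, 17.3429, 6.0429, 0.4429, 11.8429
Σ(xᵢ − x̄)² = 3590.5571 ⇒ m₂ = 3590.5571/7 = 512.93673
Σ(xᵢ − x̄)³ = -142826.1114 ⇒ m₃ = -142826.1114/7 = -20403.73020
m₂^(3/2) = 512.93673^(1.5) = 11617.04587
g₁ = m₃ / m₂^(3/2) = -20403.73020 / 11617.04587 ≈ -1.756

-1.756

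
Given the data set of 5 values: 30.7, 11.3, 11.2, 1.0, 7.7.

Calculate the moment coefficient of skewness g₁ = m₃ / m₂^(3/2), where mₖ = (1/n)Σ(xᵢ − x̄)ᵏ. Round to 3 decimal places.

0.943

x̄ = (30.7 + 11.3 + 11.2 + 1.0 + 7.7) / 5 = 12.3800
deviations (xᵢ − x̄): 18.3200, -1.0800, -1.1800, -11.3800, -4.6800
Σ(xᵢ − x̄)² = 489.5880 ⇒ m₂ = 489.5880/5 = 97.91760
Σ(xᵢ − x̄)³ = 4569.4363 ⇒ m₃ = 4569.4363/5 = 913.88726
m₂^(3/2) = 97.91760^(1.5) = 968.92718
g₁ = m₃ / m₂^(3/2) = 913.88726 / 968.92718 ≈ 0.943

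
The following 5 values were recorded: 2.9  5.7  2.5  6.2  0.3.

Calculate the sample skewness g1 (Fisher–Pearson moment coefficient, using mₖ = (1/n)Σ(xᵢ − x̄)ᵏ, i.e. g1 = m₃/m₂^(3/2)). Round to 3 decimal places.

x̄ = (2.9 + 5.7 + 2.5 + 6.2 + 0.3) / 5 = 3.5200
deviations (xᵢ − x̄): -0.6200, 2.1800, -1.0200, 2.6800, -3.2200
Σ(xᵢ − x̄)² = 23.7280 ⇒ m₂ = 23.7280/5 = 4.74560
Σ(xᵢ − x̄)³ = -5.0767 ⇒ m₃ = -5.0767/5 = -1.01534
m₂^(3/2) = 4.74560^(1.5) = 10.33800
g1 = m₃ / m₂^(3/2) = -1.01534 / 10.33800 ≈ -0.098

-0.098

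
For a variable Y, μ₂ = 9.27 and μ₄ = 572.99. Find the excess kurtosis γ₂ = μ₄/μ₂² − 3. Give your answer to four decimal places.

μ₂² = 9.27² = 85.93290
μ₄/μ₂² = 572.99 / 85.93290 = 6.66788
γ₂ = 6.66788 − 3 ≈ 3.6679

3.6679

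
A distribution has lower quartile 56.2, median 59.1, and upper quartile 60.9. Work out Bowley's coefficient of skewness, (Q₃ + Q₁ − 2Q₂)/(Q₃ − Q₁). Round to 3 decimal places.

numerator: Q₃ + Q₁ − 2Q₂ = 60.9 + 56.2 − 2×59.1 = -1.1000
denominator: Q₃ − Q₁ = 60.9 − 56.2 = 4.7000
Bowley skewness = -1.1000 / 4.7000 ≈ -0.234

-0.234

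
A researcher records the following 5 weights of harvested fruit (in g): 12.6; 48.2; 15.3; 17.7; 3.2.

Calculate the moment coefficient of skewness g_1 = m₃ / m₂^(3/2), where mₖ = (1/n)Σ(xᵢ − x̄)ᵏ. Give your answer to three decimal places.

1.092

x̄ = (12.6 + 48.2 + 15.3 + 17.7 + 3.2) / 5 = 19.4000
deviations (xᵢ − x̄): -6.8000, 28.8000, -4.1000, -1.7000, -16.2000
Σ(xᵢ − x̄)² = 1157.8200 ⇒ m₂ = 1157.8200/5 = 231.56400
Σ(xᵢ − x̄)³ = 19248.0780 ⇒ m₃ = 19248.0780/5 = 3849.61560
m₂^(3/2) = 231.56400^(1.5) = 3523.76197
g_1 = m₃ / m₂^(3/2) = 3849.61560 / 3523.76197 ≈ 1.092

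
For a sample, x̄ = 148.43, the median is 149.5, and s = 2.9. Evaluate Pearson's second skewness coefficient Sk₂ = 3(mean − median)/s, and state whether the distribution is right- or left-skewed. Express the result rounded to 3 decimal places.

Sk₂ = 3(148.43 − 149.5) / 2.9 = 3 × -1.0700 / 2.9
    = -3.2100 / 2.9 ≈ -1.107
Sk₂ < 0 ⇒ mean < median ⇒ left-skewed (negative skew).

-1.107, left-skewed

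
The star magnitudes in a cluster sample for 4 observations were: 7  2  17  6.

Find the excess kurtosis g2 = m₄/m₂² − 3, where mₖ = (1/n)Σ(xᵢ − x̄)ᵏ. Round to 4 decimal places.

-0.8839

x̄ = 8.0000
Σ(xᵢ − x̄)² = 122.0000 ⇒ m₂ = 30.50000
Σ(xᵢ − x̄)⁴ = 7874.0000 ⇒ m₄ = 1968.50000
m₂² = 930.25000
g2 = m₄/m₂² − 3 = 2.11610 − 3 ≈ -0.8839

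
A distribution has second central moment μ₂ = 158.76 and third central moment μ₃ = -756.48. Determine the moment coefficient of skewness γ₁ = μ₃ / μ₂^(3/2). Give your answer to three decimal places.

-0.378

σ = √μ₂ = √158.76 = 12.60000
σ³ = μ₂^(3/2) = 2000.37600
γ₁ = μ₃/σ³ = -756.48 / 2000.37600 ≈ -0.378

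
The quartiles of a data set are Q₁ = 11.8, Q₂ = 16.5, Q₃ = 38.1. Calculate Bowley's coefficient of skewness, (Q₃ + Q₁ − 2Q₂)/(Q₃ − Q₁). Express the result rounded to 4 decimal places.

0.6426

numerator: Q₃ + Q₁ − 2Q₂ = 38.1 + 11.8 − 2×16.5 = 16.9000
denominator: Q₃ − Q₁ = 38.1 − 11.8 = 26.3000
Bowley skewness = 16.9000 / 26.3000 ≈ 0.6426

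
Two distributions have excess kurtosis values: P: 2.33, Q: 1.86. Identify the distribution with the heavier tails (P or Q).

P

Higher excess kurtosis ⇒ heavier tails relative to the normal distribution.
2.33 vs 1.86: the larger is 2.33, so P has heavier tails.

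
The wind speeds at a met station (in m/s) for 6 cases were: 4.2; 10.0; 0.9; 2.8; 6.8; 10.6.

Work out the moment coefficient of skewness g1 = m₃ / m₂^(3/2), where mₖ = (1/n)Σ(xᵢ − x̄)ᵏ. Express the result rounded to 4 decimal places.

x̄ = (4.2 + 10.0 + 0.9 + 2.8 + 6.8 + 10.6) / 6 = 5.8833
deviations (xᵢ − x̄): -1.6833, 4.1167, -4.9833, -3.0833, 0.9167, 4.7167
Σ(xᵢ − x̄)² = 77.2083 ⇒ m₂ = 77.2083/6 = 12.86806
Σ(xᵢ − x̄)³ = 17.6294 ⇒ m₃ = 17.6294/6 = 2.93824
m₂^(3/2) = 12.86806^(1.5) = 46.16038
g1 = m₃ / m₂^(3/2) = 2.93824 / 46.16038 ≈ 0.0637

0.0637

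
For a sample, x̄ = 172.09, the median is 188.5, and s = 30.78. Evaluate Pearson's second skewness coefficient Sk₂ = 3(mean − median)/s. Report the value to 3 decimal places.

Sk₂ = 3(172.09 − 188.5) / 30.78 = 3 × -16.4100 / 30.78
    = -49.2300 / 30.78 ≈ -1.599

-1.599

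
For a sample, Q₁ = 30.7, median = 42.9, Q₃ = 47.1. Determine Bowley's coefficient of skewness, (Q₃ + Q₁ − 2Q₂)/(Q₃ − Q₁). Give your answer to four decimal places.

-0.4878

numerator: Q₃ + Q₁ − 2Q₂ = 47.1 + 30.7 − 2×42.9 = -8.0000
denominator: Q₃ − Q₁ = 47.1 − 30.7 = 16.4000
Bowley skewness = -8.0000 / 16.4000 ≈ -0.4878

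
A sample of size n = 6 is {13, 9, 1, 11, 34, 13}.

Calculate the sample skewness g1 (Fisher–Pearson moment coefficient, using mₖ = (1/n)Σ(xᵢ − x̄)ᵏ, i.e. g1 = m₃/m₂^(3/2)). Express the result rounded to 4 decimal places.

x̄ = (13 + 9 + 1 + 11 + 34 + 13) / 6 = 13.5000
deviations (xᵢ − x̄): -0.5000, -4.5000, -12.5000, -2.5000, 20.5000, -0.5000
Σ(xᵢ − x̄)² = 603.5000 ⇒ m₂ = 603.5000/6 = 100.58333
Σ(xᵢ − x̄)³ = 6555.0000 ⇒ m₃ = 6555.0000/6 = 1092.50000
m₂^(3/2) = 100.58333^(1.5) = 1008.76275
g1 = m₃ / m₂^(3/2) = 1092.50000 / 1008.76275 ≈ 1.0830

1.0830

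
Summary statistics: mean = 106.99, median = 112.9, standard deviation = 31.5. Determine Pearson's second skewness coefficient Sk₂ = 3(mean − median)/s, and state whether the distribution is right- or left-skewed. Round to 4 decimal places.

-0.5629, left-skewed

Sk₂ = 3(106.99 − 112.9) / 31.5 = 3 × -5.9100 / 31.5
    = -17.7300 / 31.5 ≈ -0.5629
Sk₂ < 0 ⇒ mean < median ⇒ left-skewed (negative skew).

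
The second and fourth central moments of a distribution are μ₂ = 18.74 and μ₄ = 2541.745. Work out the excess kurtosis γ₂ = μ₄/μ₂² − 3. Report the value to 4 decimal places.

4.2376

μ₂² = 18.74² = 351.18760
μ₄/μ₂² = 2541.745 / 351.18760 = 7.23757
γ₂ = 7.23757 − 3 ≈ 4.2376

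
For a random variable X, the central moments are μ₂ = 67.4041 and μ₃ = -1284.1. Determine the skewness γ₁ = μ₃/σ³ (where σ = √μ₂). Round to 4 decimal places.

σ = √μ₂ = √67.4041 = 8.21000
σ³ = μ₂^(3/2) = 553.38766
γ₁ = μ₃/σ³ = -1284.1 / 553.38766 ≈ -2.3204

-2.3204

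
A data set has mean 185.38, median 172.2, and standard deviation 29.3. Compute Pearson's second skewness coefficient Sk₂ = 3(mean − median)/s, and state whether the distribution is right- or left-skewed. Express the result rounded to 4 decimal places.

1.3495, right-skewed

Sk₂ = 3(185.38 − 172.2) / 29.3 = 3 × 13.1800 / 29.3
    = 39.5400 / 29.3 ≈ 1.3495
Sk₂ > 0 ⇒ mean > median ⇒ right-skewed (positive skew).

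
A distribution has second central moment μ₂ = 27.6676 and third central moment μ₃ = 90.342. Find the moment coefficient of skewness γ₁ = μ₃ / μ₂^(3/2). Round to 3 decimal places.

0.621

σ = √μ₂ = √27.6676 = 5.26000
σ³ = μ₂^(3/2) = 145.53158
γ₁ = μ₃/σ³ = 90.342 / 145.53158 ≈ 0.621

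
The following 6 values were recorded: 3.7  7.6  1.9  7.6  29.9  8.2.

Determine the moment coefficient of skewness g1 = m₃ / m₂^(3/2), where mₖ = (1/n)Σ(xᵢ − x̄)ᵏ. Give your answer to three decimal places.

x̄ = (3.7 + 7.6 + 1.9 + 7.6 + 29.9 + 8.2) / 6 = 9.8167
deviations (xᵢ − x̄): -6.1167, -2.2167, -7.9167, -2.2167, 20.0833, -1.6167
Σ(xᵢ − x̄)² = 515.8683 ⇒ m₂ = 515.8683/6 = 85.97806
Σ(xᵢ − x̄)³ = 7349.3956 ⇒ m₃ = 7349.3956/6 = 1224.89926
m₂^(3/2) = 85.97806^(1.5) = 797.22595
g1 = m₃ / m₂^(3/2) = 1224.89926 / 797.22595 ≈ 1.536

1.536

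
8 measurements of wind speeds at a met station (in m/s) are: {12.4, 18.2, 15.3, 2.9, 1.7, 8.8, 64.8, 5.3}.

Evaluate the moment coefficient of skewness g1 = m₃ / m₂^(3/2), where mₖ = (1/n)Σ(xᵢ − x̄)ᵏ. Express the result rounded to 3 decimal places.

1.912

x̄ = (12.4 + 18.2 + 15.3 + 2.9 + 1.7 + 8.8 + 64.8 + 5.3) / 8 = 16.1750
deviations (xᵢ − x̄): -3.7750, 2.0250, -0.8750, -13.2750, -14.4750, -7.3750, 48.6250, -10.8750
Σ(xᵢ − x̄)² = 2941.9150 ⇒ m₂ = 2941.9150/8 = 367.73938
Σ(xᵢ − x̄)³ = 107862.7838 ⇒ m₃ = 107862.7838/8 = 13482.84797
m₂^(3/2) = 367.73938^(1.5) = 7051.96585
g1 = m₃ / m₂^(3/2) = 13482.84797 / 7051.96585 ≈ 1.912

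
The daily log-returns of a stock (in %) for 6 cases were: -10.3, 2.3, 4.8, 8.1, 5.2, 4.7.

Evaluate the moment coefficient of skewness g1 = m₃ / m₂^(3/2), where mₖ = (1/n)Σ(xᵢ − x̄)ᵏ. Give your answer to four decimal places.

x̄ = (-10.3 + 2.3 + 4.8 + 8.1 + 5.2 + 4.7) / 6 = 2.4667
deviations (xᵢ − x̄): -12.7667, -0.1667, 2.3333, 5.6333, 2.7333, 2.2333
Σ(xᵢ − x̄)² = 212.6533 ⇒ m₂ = 212.6533/6 = 35.44222
Σ(xᵢ − x̄)³ = -1857.7804 ⇒ m₃ = -1857.7804/6 = -309.63007
m₂^(3/2) = 35.44222^(1.5) = 210.99950
g1 = m₃ / m₂^(3/2) = -309.63007 / 210.99950 ≈ -1.4674

-1.4674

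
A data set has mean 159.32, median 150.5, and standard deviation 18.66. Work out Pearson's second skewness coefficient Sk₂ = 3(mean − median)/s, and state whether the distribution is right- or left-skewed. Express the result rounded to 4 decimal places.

1.4180, right-skewed

Sk₂ = 3(159.32 − 150.5) / 18.66 = 3 × 8.8200 / 18.66
    = 26.4600 / 18.66 ≈ 1.4180
Sk₂ > 0 ⇒ mean > median ⇒ right-skewed (positive skew).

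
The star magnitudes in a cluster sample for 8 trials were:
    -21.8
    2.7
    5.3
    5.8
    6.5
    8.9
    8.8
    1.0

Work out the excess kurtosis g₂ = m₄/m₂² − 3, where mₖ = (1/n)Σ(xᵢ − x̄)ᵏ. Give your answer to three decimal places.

2.338

x̄ = 2.1500
Σ(xᵢ − x̄)² = 707.1800 ⇒ m₂ = 88.39750
Σ(xᵢ − x̄)⁴ = 333687.2455 ⇒ m₄ = 41710.90568
m₂² = 7814.11801
g₂ = m₄/m₂² − 3 = 5.33789 − 3 ≈ 2.338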